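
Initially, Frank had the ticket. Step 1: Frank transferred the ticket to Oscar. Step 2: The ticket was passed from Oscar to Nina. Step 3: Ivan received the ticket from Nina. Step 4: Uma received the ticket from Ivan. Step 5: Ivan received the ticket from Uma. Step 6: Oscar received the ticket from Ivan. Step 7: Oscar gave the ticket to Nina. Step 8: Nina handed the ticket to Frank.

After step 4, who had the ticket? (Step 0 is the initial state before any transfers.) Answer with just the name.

Tracking the ticket holder through step 4:
After step 0 (start): Frank
After step 1: Oscar
After step 2: Nina
After step 3: Ivan
After step 4: Uma

At step 4, the holder is Uma.

Answer: Uma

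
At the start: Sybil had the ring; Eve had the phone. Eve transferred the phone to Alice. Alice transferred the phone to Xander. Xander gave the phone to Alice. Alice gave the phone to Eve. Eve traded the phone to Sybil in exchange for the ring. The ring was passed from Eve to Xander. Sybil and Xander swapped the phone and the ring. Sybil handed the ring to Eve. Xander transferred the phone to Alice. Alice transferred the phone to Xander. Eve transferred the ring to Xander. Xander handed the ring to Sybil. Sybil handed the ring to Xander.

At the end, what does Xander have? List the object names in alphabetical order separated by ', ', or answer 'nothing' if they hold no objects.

Answer: phone, ring

Derivation:
Tracking all object holders:
Start: ring:Sybil, phone:Eve
Event 1 (give phone: Eve -> Alice). State: ring:Sybil, phone:Alice
Event 2 (give phone: Alice -> Xander). State: ring:Sybil, phone:Xander
Event 3 (give phone: Xander -> Alice). State: ring:Sybil, phone:Alice
Event 4 (give phone: Alice -> Eve). State: ring:Sybil, phone:Eve
Event 5 (swap phone<->ring: now phone:Sybil, ring:Eve). State: ring:Eve, phone:Sybil
Event 6 (give ring: Eve -> Xander). State: ring:Xander, phone:Sybil
Event 7 (swap phone<->ring: now phone:Xander, ring:Sybil). State: ring:Sybil, phone:Xander
Event 8 (give ring: Sybil -> Eve). State: ring:Eve, phone:Xander
Event 9 (give phone: Xander -> Alice). State: ring:Eve, phone:Alice
Event 10 (give phone: Alice -> Xander). State: ring:Eve, phone:Xander
Event 11 (give ring: Eve -> Xander). State: ring:Xander, phone:Xander
Event 12 (give ring: Xander -> Sybil). State: ring:Sybil, phone:Xander
Event 13 (give ring: Sybil -> Xander). State: ring:Xander, phone:Xander

Final state: ring:Xander, phone:Xander
Xander holds: phone, ring.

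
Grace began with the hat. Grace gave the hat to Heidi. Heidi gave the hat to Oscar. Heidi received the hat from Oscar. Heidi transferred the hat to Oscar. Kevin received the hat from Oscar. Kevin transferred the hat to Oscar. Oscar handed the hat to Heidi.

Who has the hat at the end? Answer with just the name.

Answer: Heidi

Derivation:
Tracking the hat through each event:
Start: Grace has the hat.
After event 1: Heidi has the hat.
After event 2: Oscar has the hat.
After event 3: Heidi has the hat.
After event 4: Oscar has the hat.
After event 5: Kevin has the hat.
After event 6: Oscar has the hat.
After event 7: Heidi has the hat.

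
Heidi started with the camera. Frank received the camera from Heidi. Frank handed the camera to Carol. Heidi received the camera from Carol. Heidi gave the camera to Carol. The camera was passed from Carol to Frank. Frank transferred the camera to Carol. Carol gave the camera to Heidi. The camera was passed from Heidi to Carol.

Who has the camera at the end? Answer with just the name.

Answer: Carol

Derivation:
Tracking the camera through each event:
Start: Heidi has the camera.
After event 1: Frank has the camera.
After event 2: Carol has the camera.
After event 3: Heidi has the camera.
After event 4: Carol has the camera.
After event 5: Frank has the camera.
After event 6: Carol has the camera.
After event 7: Heidi has the camera.
After event 8: Carol has the camera.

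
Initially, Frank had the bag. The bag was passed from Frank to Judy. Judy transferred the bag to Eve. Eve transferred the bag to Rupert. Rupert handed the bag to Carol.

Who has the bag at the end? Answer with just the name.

Tracking the bag through each event:
Start: Frank has the bag.
After event 1: Judy has the bag.
After event 2: Eve has the bag.
After event 3: Rupert has the bag.
After event 4: Carol has the bag.

Answer: Carol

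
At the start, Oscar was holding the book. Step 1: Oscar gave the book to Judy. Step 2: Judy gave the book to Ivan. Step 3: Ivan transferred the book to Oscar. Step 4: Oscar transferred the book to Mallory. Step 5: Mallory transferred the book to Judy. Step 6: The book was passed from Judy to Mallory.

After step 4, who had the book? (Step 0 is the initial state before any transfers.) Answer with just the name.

Tracking the book holder through step 4:
After step 0 (start): Oscar
After step 1: Judy
After step 2: Ivan
After step 3: Oscar
After step 4: Mallory

At step 4, the holder is Mallory.

Answer: Mallory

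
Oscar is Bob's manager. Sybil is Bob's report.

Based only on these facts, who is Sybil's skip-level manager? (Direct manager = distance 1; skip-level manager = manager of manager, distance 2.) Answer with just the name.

Reconstructing the manager chain from the given facts:
  Oscar -> Bob -> Sybil
(each arrow means 'manager of the next')
Positions in the chain (0 = top):
  position of Oscar: 0
  position of Bob: 1
  position of Sybil: 2

Sybil is at position 2; the skip-level manager is 2 steps up the chain, i.e. position 0: Oscar.

Answer: Oscar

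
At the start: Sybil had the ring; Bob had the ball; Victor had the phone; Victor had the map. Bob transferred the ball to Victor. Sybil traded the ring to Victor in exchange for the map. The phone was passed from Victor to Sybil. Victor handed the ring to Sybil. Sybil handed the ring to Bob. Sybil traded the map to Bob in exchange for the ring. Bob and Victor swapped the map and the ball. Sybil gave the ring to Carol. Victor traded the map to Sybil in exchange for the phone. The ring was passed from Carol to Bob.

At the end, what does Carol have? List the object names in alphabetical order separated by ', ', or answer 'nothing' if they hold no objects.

Answer: nothing

Derivation:
Tracking all object holders:
Start: ring:Sybil, ball:Bob, phone:Victor, map:Victor
Event 1 (give ball: Bob -> Victor). State: ring:Sybil, ball:Victor, phone:Victor, map:Victor
Event 2 (swap ring<->map: now ring:Victor, map:Sybil). State: ring:Victor, ball:Victor, phone:Victor, map:Sybil
Event 3 (give phone: Victor -> Sybil). State: ring:Victor, ball:Victor, phone:Sybil, map:Sybil
Event 4 (give ring: Victor -> Sybil). State: ring:Sybil, ball:Victor, phone:Sybil, map:Sybil
Event 5 (give ring: Sybil -> Bob). State: ring:Bob, ball:Victor, phone:Sybil, map:Sybil
Event 6 (swap map<->ring: now map:Bob, ring:Sybil). State: ring:Sybil, ball:Victor, phone:Sybil, map:Bob
Event 7 (swap map<->ball: now map:Victor, ball:Bob). State: ring:Sybil, ball:Bob, phone:Sybil, map:Victor
Event 8 (give ring: Sybil -> Carol). State: ring:Carol, ball:Bob, phone:Sybil, map:Victor
Event 9 (swap map<->phone: now map:Sybil, phone:Victor). State: ring:Carol, ball:Bob, phone:Victor, map:Sybil
Event 10 (give ring: Carol -> Bob). State: ring:Bob, ball:Bob, phone:Victor, map:Sybil

Final state: ring:Bob, ball:Bob, phone:Victor, map:Sybil
Carol holds: (nothing).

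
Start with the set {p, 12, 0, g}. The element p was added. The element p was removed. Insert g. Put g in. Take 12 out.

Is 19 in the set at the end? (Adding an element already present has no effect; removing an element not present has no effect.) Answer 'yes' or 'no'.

Answer: no

Derivation:
Tracking the set through each operation:
Start: {0, 12, g, p}
Event 1 (add p): already present, no change. Set: {0, 12, g, p}
Event 2 (remove p): removed. Set: {0, 12, g}
Event 3 (add g): already present, no change. Set: {0, 12, g}
Event 4 (add g): already present, no change. Set: {0, 12, g}
Event 5 (remove 12): removed. Set: {0, g}

Final set: {0, g} (size 2)
19 is NOT in the final set.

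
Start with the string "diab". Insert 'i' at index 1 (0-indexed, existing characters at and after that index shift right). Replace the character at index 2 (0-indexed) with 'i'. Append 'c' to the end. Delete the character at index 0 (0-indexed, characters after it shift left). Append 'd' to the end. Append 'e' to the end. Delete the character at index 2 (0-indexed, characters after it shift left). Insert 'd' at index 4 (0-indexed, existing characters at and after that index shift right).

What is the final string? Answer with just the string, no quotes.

Answer: iibcdde

Derivation:
Applying each edit step by step:
Start: "diab"
Op 1 (insert 'i' at idx 1): "diab" -> "diiab"
Op 2 (replace idx 2: 'i' -> 'i'): "diiab" -> "diiab"
Op 3 (append 'c'): "diiab" -> "diiabc"
Op 4 (delete idx 0 = 'd'): "diiabc" -> "iiabc"
Op 5 (append 'd'): "iiabc" -> "iiabcd"
Op 6 (append 'e'): "iiabcd" -> "iiabcde"
Op 7 (delete idx 2 = 'a'): "iiabcde" -> "iibcde"
Op 8 (insert 'd' at idx 4): "iibcde" -> "iibcdde"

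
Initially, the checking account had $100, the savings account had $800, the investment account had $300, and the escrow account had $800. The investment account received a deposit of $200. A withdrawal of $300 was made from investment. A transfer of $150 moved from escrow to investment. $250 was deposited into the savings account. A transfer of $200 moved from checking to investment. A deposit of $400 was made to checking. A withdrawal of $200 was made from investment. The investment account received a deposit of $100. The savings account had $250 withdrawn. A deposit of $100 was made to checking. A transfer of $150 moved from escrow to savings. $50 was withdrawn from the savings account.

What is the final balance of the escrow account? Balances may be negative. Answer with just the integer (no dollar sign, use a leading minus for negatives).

Tracking account balances step by step:
Start: checking=100, savings=800, investment=300, escrow=800
Event 1 (deposit 200 to investment): investment: 300 + 200 = 500. Balances: checking=100, savings=800, investment=500, escrow=800
Event 2 (withdraw 300 from investment): investment: 500 - 300 = 200. Balances: checking=100, savings=800, investment=200, escrow=800
Event 3 (transfer 150 escrow -> investment): escrow: 800 - 150 = 650, investment: 200 + 150 = 350. Balances: checking=100, savings=800, investment=350, escrow=650
Event 4 (deposit 250 to savings): savings: 800 + 250 = 1050. Balances: checking=100, savings=1050, investment=350, escrow=650
Event 5 (transfer 200 checking -> investment): checking: 100 - 200 = -100, investment: 350 + 200 = 550. Balances: checking=-100, savings=1050, investment=550, escrow=650
Event 6 (deposit 400 to checking): checking: -100 + 400 = 300. Balances: checking=300, savings=1050, investment=550, escrow=650
Event 7 (withdraw 200 from investment): investment: 550 - 200 = 350. Balances: checking=300, savings=1050, investment=350, escrow=650
Event 8 (deposit 100 to investment): investment: 350 + 100 = 450. Balances: checking=300, savings=1050, investment=450, escrow=650
Event 9 (withdraw 250 from savings): savings: 1050 - 250 = 800. Balances: checking=300, savings=800, investment=450, escrow=650
Event 10 (deposit 100 to checking): checking: 300 + 100 = 400. Balances: checking=400, savings=800, investment=450, escrow=650
Event 11 (transfer 150 escrow -> savings): escrow: 650 - 150 = 500, savings: 800 + 150 = 950. Balances: checking=400, savings=950, investment=450, escrow=500
Event 12 (withdraw 50 from savings): savings: 950 - 50 = 900. Balances: checking=400, savings=900, investment=450, escrow=500

Final balance of escrow: 500

Answer: 500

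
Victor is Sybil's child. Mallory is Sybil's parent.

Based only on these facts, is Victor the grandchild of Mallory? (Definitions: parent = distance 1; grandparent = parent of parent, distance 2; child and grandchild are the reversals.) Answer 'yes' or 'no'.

Reconstructing the parent chain from the given facts:
  Mallory -> Sybil -> Victor
(each arrow means 'parent of the next')
Positions in the chain (0 = top):
  position of Mallory: 0
  position of Sybil: 1
  position of Victor: 2

Victor is at position 2, Mallory is at position 0; signed distance (j - i) = -2.
'grandchild' requires j - i = -2. Actual distance is -2, so the relation HOLDS.

Answer: yes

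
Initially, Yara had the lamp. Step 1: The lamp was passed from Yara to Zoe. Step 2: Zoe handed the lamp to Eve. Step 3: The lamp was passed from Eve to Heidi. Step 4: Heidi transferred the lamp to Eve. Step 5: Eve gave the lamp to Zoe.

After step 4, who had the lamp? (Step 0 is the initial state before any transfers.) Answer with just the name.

Tracking the lamp holder through step 4:
After step 0 (start): Yara
After step 1: Zoe
After step 2: Eve
After step 3: Heidi
After step 4: Eve

At step 4, the holder is Eve.

Answer: Eve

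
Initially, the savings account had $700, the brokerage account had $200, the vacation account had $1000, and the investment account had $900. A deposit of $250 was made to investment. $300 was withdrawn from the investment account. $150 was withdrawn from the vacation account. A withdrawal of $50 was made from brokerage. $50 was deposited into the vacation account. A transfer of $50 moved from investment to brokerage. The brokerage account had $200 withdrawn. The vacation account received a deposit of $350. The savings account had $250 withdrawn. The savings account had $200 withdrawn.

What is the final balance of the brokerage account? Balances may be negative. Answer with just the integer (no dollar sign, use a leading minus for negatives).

Tracking account balances step by step:
Start: savings=700, brokerage=200, vacation=1000, investment=900
Event 1 (deposit 250 to investment): investment: 900 + 250 = 1150. Balances: savings=700, brokerage=200, vacation=1000, investment=1150
Event 2 (withdraw 300 from investment): investment: 1150 - 300 = 850. Balances: savings=700, brokerage=200, vacation=1000, investment=850
Event 3 (withdraw 150 from vacation): vacation: 1000 - 150 = 850. Balances: savings=700, brokerage=200, vacation=850, investment=850
Event 4 (withdraw 50 from brokerage): brokerage: 200 - 50 = 150. Balances: savings=700, brokerage=150, vacation=850, investment=850
Event 5 (deposit 50 to vacation): vacation: 850 + 50 = 900. Balances: savings=700, brokerage=150, vacation=900, investment=850
Event 6 (transfer 50 investment -> brokerage): investment: 850 - 50 = 800, brokerage: 150 + 50 = 200. Balances: savings=700, brokerage=200, vacation=900, investment=800
Event 7 (withdraw 200 from brokerage): brokerage: 200 - 200 = 0. Balances: savings=700, brokerage=0, vacation=900, investment=800
Event 8 (deposit 350 to vacation): vacation: 900 + 350 = 1250. Balances: savings=700, brokerage=0, vacation=1250, investment=800
Event 9 (withdraw 250 from savings): savings: 700 - 250 = 450. Balances: savings=450, brokerage=0, vacation=1250, investment=800
Event 10 (withdraw 200 from savings): savings: 450 - 200 = 250. Balances: savings=250, brokerage=0, vacation=1250, investment=800

Final balance of brokerage: 0

Answer: 0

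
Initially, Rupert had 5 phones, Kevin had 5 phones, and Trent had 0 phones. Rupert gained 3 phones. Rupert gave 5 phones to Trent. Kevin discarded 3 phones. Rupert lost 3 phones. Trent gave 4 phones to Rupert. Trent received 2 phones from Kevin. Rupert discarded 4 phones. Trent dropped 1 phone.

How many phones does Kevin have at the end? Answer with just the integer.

Answer: 0

Derivation:
Tracking counts step by step:
Start: Rupert=5, Kevin=5, Trent=0
Event 1 (Rupert +3): Rupert: 5 -> 8. State: Rupert=8, Kevin=5, Trent=0
Event 2 (Rupert -> Trent, 5): Rupert: 8 -> 3, Trent: 0 -> 5. State: Rupert=3, Kevin=5, Trent=5
Event 3 (Kevin -3): Kevin: 5 -> 2. State: Rupert=3, Kevin=2, Trent=5
Event 4 (Rupert -3): Rupert: 3 -> 0. State: Rupert=0, Kevin=2, Trent=5
Event 5 (Trent -> Rupert, 4): Trent: 5 -> 1, Rupert: 0 -> 4. State: Rupert=4, Kevin=2, Trent=1
Event 6 (Kevin -> Trent, 2): Kevin: 2 -> 0, Trent: 1 -> 3. State: Rupert=4, Kevin=0, Trent=3
Event 7 (Rupert -4): Rupert: 4 -> 0. State: Rupert=0, Kevin=0, Trent=3
Event 8 (Trent -1): Trent: 3 -> 2. State: Rupert=0, Kevin=0, Trent=2

Kevin's final count: 0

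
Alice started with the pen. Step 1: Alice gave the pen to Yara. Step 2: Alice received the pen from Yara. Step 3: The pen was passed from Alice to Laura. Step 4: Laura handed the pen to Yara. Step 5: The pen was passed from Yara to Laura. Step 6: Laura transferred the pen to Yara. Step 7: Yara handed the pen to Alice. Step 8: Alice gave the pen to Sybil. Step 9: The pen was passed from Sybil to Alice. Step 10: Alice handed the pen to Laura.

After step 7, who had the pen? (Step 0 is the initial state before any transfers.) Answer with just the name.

Answer: Alice

Derivation:
Tracking the pen holder through step 7:
After step 0 (start): Alice
After step 1: Yara
After step 2: Alice
After step 3: Laura
After step 4: Yara
After step 5: Laura
After step 6: Yara
After step 7: Alice

At step 7, the holder is Alice.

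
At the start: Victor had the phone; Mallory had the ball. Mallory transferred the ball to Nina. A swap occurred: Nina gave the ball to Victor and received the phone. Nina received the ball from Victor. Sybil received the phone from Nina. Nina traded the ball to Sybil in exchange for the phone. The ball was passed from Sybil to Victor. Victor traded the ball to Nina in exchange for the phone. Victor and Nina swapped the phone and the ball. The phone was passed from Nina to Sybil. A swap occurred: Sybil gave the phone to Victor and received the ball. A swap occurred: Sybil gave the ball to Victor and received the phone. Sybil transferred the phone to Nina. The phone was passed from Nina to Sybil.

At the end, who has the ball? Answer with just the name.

Answer: Victor

Derivation:
Tracking all object holders:
Start: phone:Victor, ball:Mallory
Event 1 (give ball: Mallory -> Nina). State: phone:Victor, ball:Nina
Event 2 (swap ball<->phone: now ball:Victor, phone:Nina). State: phone:Nina, ball:Victor
Event 3 (give ball: Victor -> Nina). State: phone:Nina, ball:Nina
Event 4 (give phone: Nina -> Sybil). State: phone:Sybil, ball:Nina
Event 5 (swap ball<->phone: now ball:Sybil, phone:Nina). State: phone:Nina, ball:Sybil
Event 6 (give ball: Sybil -> Victor). State: phone:Nina, ball:Victor
Event 7 (swap ball<->phone: now ball:Nina, phone:Victor). State: phone:Victor, ball:Nina
Event 8 (swap phone<->ball: now phone:Nina, ball:Victor). State: phone:Nina, ball:Victor
Event 9 (give phone: Nina -> Sybil). State: phone:Sybil, ball:Victor
Event 10 (swap phone<->ball: now phone:Victor, ball:Sybil). State: phone:Victor, ball:Sybil
Event 11 (swap ball<->phone: now ball:Victor, phone:Sybil). State: phone:Sybil, ball:Victor
Event 12 (give phone: Sybil -> Nina). State: phone:Nina, ball:Victor
Event 13 (give phone: Nina -> Sybil). State: phone:Sybil, ball:Victor

Final state: phone:Sybil, ball:Victor
The ball is held by Victor.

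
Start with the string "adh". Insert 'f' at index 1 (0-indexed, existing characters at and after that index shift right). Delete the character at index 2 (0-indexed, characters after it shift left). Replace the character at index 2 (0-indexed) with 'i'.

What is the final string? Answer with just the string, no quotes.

Answer: afi

Derivation:
Applying each edit step by step:
Start: "adh"
Op 1 (insert 'f' at idx 1): "adh" -> "afdh"
Op 2 (delete idx 2 = 'd'): "afdh" -> "afh"
Op 3 (replace idx 2: 'h' -> 'i'): "afh" -> "afi"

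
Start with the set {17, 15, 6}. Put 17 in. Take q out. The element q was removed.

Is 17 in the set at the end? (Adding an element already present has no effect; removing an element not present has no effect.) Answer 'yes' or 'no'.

Answer: yes

Derivation:
Tracking the set through each operation:
Start: {15, 17, 6}
Event 1 (add 17): already present, no change. Set: {15, 17, 6}
Event 2 (remove q): not present, no change. Set: {15, 17, 6}
Event 3 (remove q): not present, no change. Set: {15, 17, 6}

Final set: {15, 17, 6} (size 3)
17 is in the final set.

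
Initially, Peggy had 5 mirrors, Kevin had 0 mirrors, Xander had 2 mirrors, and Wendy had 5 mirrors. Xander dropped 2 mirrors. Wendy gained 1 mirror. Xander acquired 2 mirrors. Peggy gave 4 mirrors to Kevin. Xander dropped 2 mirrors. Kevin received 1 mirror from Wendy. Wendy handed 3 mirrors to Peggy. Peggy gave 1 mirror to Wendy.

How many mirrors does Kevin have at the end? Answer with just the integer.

Answer: 5

Derivation:
Tracking counts step by step:
Start: Peggy=5, Kevin=0, Xander=2, Wendy=5
Event 1 (Xander -2): Xander: 2 -> 0. State: Peggy=5, Kevin=0, Xander=0, Wendy=5
Event 2 (Wendy +1): Wendy: 5 -> 6. State: Peggy=5, Kevin=0, Xander=0, Wendy=6
Event 3 (Xander +2): Xander: 0 -> 2. State: Peggy=5, Kevin=0, Xander=2, Wendy=6
Event 4 (Peggy -> Kevin, 4): Peggy: 5 -> 1, Kevin: 0 -> 4. State: Peggy=1, Kevin=4, Xander=2, Wendy=6
Event 5 (Xander -2): Xander: 2 -> 0. State: Peggy=1, Kevin=4, Xander=0, Wendy=6
Event 6 (Wendy -> Kevin, 1): Wendy: 6 -> 5, Kevin: 4 -> 5. State: Peggy=1, Kevin=5, Xander=0, Wendy=5
Event 7 (Wendy -> Peggy, 3): Wendy: 5 -> 2, Peggy: 1 -> 4. State: Peggy=4, Kevin=5, Xander=0, Wendy=2
Event 8 (Peggy -> Wendy, 1): Peggy: 4 -> 3, Wendy: 2 -> 3. State: Peggy=3, Kevin=5, Xander=0, Wendy=3

Kevin's final count: 5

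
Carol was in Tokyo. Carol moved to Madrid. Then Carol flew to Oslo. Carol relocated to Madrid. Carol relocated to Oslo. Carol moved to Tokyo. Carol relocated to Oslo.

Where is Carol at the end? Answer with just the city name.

Tracking Carol's location:
Start: Carol is in Tokyo.
After move 1: Tokyo -> Madrid. Carol is in Madrid.
After move 2: Madrid -> Oslo. Carol is in Oslo.
After move 3: Oslo -> Madrid. Carol is in Madrid.
After move 4: Madrid -> Oslo. Carol is in Oslo.
After move 5: Oslo -> Tokyo. Carol is in Tokyo.
After move 6: Tokyo -> Oslo. Carol is in Oslo.

Answer: Oslo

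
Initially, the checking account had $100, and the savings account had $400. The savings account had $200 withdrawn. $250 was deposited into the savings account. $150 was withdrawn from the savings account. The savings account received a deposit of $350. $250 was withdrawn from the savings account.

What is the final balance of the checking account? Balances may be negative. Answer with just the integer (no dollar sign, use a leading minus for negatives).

Answer: 100

Derivation:
Tracking account balances step by step:
Start: checking=100, savings=400
Event 1 (withdraw 200 from savings): savings: 400 - 200 = 200. Balances: checking=100, savings=200
Event 2 (deposit 250 to savings): savings: 200 + 250 = 450. Balances: checking=100, savings=450
Event 3 (withdraw 150 from savings): savings: 450 - 150 = 300. Balances: checking=100, savings=300
Event 4 (deposit 350 to savings): savings: 300 + 350 = 650. Balances: checking=100, savings=650
Event 5 (withdraw 250 from savings): savings: 650 - 250 = 400. Balances: checking=100, savings=400

Final balance of checking: 100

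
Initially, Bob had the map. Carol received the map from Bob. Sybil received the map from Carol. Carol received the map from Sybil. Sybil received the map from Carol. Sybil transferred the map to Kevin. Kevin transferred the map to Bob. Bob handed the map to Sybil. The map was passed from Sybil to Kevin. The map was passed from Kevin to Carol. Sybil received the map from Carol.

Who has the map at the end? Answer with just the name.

Answer: Sybil

Derivation:
Tracking the map through each event:
Start: Bob has the map.
After event 1: Carol has the map.
After event 2: Sybil has the map.
After event 3: Carol has the map.
After event 4: Sybil has the map.
After event 5: Kevin has the map.
After event 6: Bob has the map.
After event 7: Sybil has the map.
After event 8: Kevin has the map.
After event 9: Carol has the map.
After event 10: Sybil has the map.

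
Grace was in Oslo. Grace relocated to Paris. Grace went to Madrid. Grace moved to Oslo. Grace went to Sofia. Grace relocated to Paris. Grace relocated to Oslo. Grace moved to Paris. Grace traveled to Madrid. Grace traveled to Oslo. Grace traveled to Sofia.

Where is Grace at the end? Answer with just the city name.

Answer: Sofia

Derivation:
Tracking Grace's location:
Start: Grace is in Oslo.
After move 1: Oslo -> Paris. Grace is in Paris.
After move 2: Paris -> Madrid. Grace is in Madrid.
After move 3: Madrid -> Oslo. Grace is in Oslo.
After move 4: Oslo -> Sofia. Grace is in Sofia.
After move 5: Sofia -> Paris. Grace is in Paris.
After move 6: Paris -> Oslo. Grace is in Oslo.
After move 7: Oslo -> Paris. Grace is in Paris.
After move 8: Paris -> Madrid. Grace is in Madrid.
After move 9: Madrid -> Oslo. Grace is in Oslo.
After move 10: Oslo -> Sofia. Grace is in Sofia.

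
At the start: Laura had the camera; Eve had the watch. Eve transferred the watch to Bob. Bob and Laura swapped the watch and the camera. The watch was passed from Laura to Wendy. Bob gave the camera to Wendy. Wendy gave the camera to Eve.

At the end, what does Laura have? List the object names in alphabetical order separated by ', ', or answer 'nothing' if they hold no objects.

Answer: nothing

Derivation:
Tracking all object holders:
Start: camera:Laura, watch:Eve
Event 1 (give watch: Eve -> Bob). State: camera:Laura, watch:Bob
Event 2 (swap watch<->camera: now watch:Laura, camera:Bob). State: camera:Bob, watch:Laura
Event 3 (give watch: Laura -> Wendy). State: camera:Bob, watch:Wendy
Event 4 (give camera: Bob -> Wendy). State: camera:Wendy, watch:Wendy
Event 5 (give camera: Wendy -> Eve). State: camera:Eve, watch:Wendy

Final state: camera:Eve, watch:Wendy
Laura holds: (nothing).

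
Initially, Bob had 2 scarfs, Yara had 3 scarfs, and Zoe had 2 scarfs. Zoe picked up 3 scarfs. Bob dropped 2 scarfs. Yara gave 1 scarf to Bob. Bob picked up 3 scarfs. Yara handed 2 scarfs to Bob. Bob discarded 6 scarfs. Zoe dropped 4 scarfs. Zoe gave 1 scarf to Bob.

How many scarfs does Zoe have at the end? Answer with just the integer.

Answer: 0

Derivation:
Tracking counts step by step:
Start: Bob=2, Yara=3, Zoe=2
Event 1 (Zoe +3): Zoe: 2 -> 5. State: Bob=2, Yara=3, Zoe=5
Event 2 (Bob -2): Bob: 2 -> 0. State: Bob=0, Yara=3, Zoe=5
Event 3 (Yara -> Bob, 1): Yara: 3 -> 2, Bob: 0 -> 1. State: Bob=1, Yara=2, Zoe=5
Event 4 (Bob +3): Bob: 1 -> 4. State: Bob=4, Yara=2, Zoe=5
Event 5 (Yara -> Bob, 2): Yara: 2 -> 0, Bob: 4 -> 6. State: Bob=6, Yara=0, Zoe=5
Event 6 (Bob -6): Bob: 6 -> 0. State: Bob=0, Yara=0, Zoe=5
Event 7 (Zoe -4): Zoe: 5 -> 1. State: Bob=0, Yara=0, Zoe=1
Event 8 (Zoe -> Bob, 1): Zoe: 1 -> 0, Bob: 0 -> 1. State: Bob=1, Yara=0, Zoe=0

Zoe's final count: 0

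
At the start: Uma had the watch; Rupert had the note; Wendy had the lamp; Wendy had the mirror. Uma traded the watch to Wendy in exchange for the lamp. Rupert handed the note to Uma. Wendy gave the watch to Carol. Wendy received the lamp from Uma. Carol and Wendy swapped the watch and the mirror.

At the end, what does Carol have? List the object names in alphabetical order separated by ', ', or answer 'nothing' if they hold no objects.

Answer: mirror

Derivation:
Tracking all object holders:
Start: watch:Uma, note:Rupert, lamp:Wendy, mirror:Wendy
Event 1 (swap watch<->lamp: now watch:Wendy, lamp:Uma). State: watch:Wendy, note:Rupert, lamp:Uma, mirror:Wendy
Event 2 (give note: Rupert -> Uma). State: watch:Wendy, note:Uma, lamp:Uma, mirror:Wendy
Event 3 (give watch: Wendy -> Carol). State: watch:Carol, note:Uma, lamp:Uma, mirror:Wendy
Event 4 (give lamp: Uma -> Wendy). State: watch:Carol, note:Uma, lamp:Wendy, mirror:Wendy
Event 5 (swap watch<->mirror: now watch:Wendy, mirror:Carol). State: watch:Wendy, note:Uma, lamp:Wendy, mirror:Carol

Final state: watch:Wendy, note:Uma, lamp:Wendy, mirror:Carol
Carol holds: mirror.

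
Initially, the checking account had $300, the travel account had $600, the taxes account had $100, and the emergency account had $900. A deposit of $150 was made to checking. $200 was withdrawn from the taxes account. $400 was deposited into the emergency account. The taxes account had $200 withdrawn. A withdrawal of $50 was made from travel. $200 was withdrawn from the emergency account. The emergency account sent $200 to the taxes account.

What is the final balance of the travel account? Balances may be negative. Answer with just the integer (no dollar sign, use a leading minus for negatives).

Answer: 550

Derivation:
Tracking account balances step by step:
Start: checking=300, travel=600, taxes=100, emergency=900
Event 1 (deposit 150 to checking): checking: 300 + 150 = 450. Balances: checking=450, travel=600, taxes=100, emergency=900
Event 2 (withdraw 200 from taxes): taxes: 100 - 200 = -100. Balances: checking=450, travel=600, taxes=-100, emergency=900
Event 3 (deposit 400 to emergency): emergency: 900 + 400 = 1300. Balances: checking=450, travel=600, taxes=-100, emergency=1300
Event 4 (withdraw 200 from taxes): taxes: -100 - 200 = -300. Balances: checking=450, travel=600, taxes=-300, emergency=1300
Event 5 (withdraw 50 from travel): travel: 600 - 50 = 550. Balances: checking=450, travel=550, taxes=-300, emergency=1300
Event 6 (withdraw 200 from emergency): emergency: 1300 - 200 = 1100. Balances: checking=450, travel=550, taxes=-300, emergency=1100
Event 7 (transfer 200 emergency -> taxes): emergency: 1100 - 200 = 900, taxes: -300 + 200 = -100. Balances: checking=450, travel=550, taxes=-100, emergency=900

Final balance of travel: 550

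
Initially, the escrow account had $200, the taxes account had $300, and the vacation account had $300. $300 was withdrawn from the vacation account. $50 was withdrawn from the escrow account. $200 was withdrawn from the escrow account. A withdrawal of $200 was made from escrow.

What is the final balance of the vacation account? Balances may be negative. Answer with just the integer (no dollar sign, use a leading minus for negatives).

Tracking account balances step by step:
Start: escrow=200, taxes=300, vacation=300
Event 1 (withdraw 300 from vacation): vacation: 300 - 300 = 0. Balances: escrow=200, taxes=300, vacation=0
Event 2 (withdraw 50 from escrow): escrow: 200 - 50 = 150. Balances: escrow=150, taxes=300, vacation=0
Event 3 (withdraw 200 from escrow): escrow: 150 - 200 = -50. Balances: escrow=-50, taxes=300, vacation=0
Event 4 (withdraw 200 from escrow): escrow: -50 - 200 = -250. Balances: escrow=-250, taxes=300, vacation=0

Final balance of vacation: 0

Answer: 0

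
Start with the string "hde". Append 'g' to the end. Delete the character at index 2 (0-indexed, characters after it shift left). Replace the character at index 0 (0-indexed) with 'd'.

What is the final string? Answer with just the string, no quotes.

Applying each edit step by step:
Start: "hde"
Op 1 (append 'g'): "hde" -> "hdeg"
Op 2 (delete idx 2 = 'e'): "hdeg" -> "hdg"
Op 3 (replace idx 0: 'h' -> 'd'): "hdg" -> "ddg"

Answer: ddg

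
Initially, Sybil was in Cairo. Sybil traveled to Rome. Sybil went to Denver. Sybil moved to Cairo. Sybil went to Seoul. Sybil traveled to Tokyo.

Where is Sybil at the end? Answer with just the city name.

Answer: Tokyo

Derivation:
Tracking Sybil's location:
Start: Sybil is in Cairo.
After move 1: Cairo -> Rome. Sybil is in Rome.
After move 2: Rome -> Denver. Sybil is in Denver.
After move 3: Denver -> Cairo. Sybil is in Cairo.
After move 4: Cairo -> Seoul. Sybil is in Seoul.
After move 5: Seoul -> Tokyo. Sybil is in Tokyo.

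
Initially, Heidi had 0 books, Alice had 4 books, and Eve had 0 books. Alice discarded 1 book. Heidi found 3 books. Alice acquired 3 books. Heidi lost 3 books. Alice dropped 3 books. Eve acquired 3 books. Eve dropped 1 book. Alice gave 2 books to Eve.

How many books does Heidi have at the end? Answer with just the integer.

Answer: 0

Derivation:
Tracking counts step by step:
Start: Heidi=0, Alice=4, Eve=0
Event 1 (Alice -1): Alice: 4 -> 3. State: Heidi=0, Alice=3, Eve=0
Event 2 (Heidi +3): Heidi: 0 -> 3. State: Heidi=3, Alice=3, Eve=0
Event 3 (Alice +3): Alice: 3 -> 6. State: Heidi=3, Alice=6, Eve=0
Event 4 (Heidi -3): Heidi: 3 -> 0. State: Heidi=0, Alice=6, Eve=0
Event 5 (Alice -3): Alice: 6 -> 3. State: Heidi=0, Alice=3, Eve=0
Event 6 (Eve +3): Eve: 0 -> 3. State: Heidi=0, Alice=3, Eve=3
Event 7 (Eve -1): Eve: 3 -> 2. State: Heidi=0, Alice=3, Eve=2
Event 8 (Alice -> Eve, 2): Alice: 3 -> 1, Eve: 2 -> 4. State: Heidi=0, Alice=1, Eve=4

Heidi's final count: 0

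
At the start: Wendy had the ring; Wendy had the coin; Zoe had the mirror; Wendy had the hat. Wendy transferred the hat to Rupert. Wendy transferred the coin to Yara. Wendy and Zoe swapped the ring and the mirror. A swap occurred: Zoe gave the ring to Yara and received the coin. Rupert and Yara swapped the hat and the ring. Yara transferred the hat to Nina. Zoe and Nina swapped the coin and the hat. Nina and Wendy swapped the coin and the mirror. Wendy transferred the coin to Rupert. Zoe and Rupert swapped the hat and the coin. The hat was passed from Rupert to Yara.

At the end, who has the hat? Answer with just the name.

Answer: Yara

Derivation:
Tracking all object holders:
Start: ring:Wendy, coin:Wendy, mirror:Zoe, hat:Wendy
Event 1 (give hat: Wendy -> Rupert). State: ring:Wendy, coin:Wendy, mirror:Zoe, hat:Rupert
Event 2 (give coin: Wendy -> Yara). State: ring:Wendy, coin:Yara, mirror:Zoe, hat:Rupert
Event 3 (swap ring<->mirror: now ring:Zoe, mirror:Wendy). State: ring:Zoe, coin:Yara, mirror:Wendy, hat:Rupert
Event 4 (swap ring<->coin: now ring:Yara, coin:Zoe). State: ring:Yara, coin:Zoe, mirror:Wendy, hat:Rupert
Event 5 (swap hat<->ring: now hat:Yara, ring:Rupert). State: ring:Rupert, coin:Zoe, mirror:Wendy, hat:Yara
Event 6 (give hat: Yara -> Nina). State: ring:Rupert, coin:Zoe, mirror:Wendy, hat:Nina
Event 7 (swap coin<->hat: now coin:Nina, hat:Zoe). State: ring:Rupert, coin:Nina, mirror:Wendy, hat:Zoe
Event 8 (swap coin<->mirror: now coin:Wendy, mirror:Nina). State: ring:Rupert, coin:Wendy, mirror:Nina, hat:Zoe
Event 9 (give coin: Wendy -> Rupert). State: ring:Rupert, coin:Rupert, mirror:Nina, hat:Zoe
Event 10 (swap hat<->coin: now hat:Rupert, coin:Zoe). State: ring:Rupert, coin:Zoe, mirror:Nina, hat:Rupert
Event 11 (give hat: Rupert -> Yara). State: ring:Rupert, coin:Zoe, mirror:Nina, hat:Yara

Final state: ring:Rupert, coin:Zoe, mirror:Nina, hat:Yara
The hat is held by Yara.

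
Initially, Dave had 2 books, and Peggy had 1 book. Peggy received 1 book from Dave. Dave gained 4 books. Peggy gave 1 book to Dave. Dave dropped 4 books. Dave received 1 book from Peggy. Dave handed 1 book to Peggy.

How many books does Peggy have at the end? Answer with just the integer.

Tracking counts step by step:
Start: Dave=2, Peggy=1
Event 1 (Dave -> Peggy, 1): Dave: 2 -> 1, Peggy: 1 -> 2. State: Dave=1, Peggy=2
Event 2 (Dave +4): Dave: 1 -> 5. State: Dave=5, Peggy=2
Event 3 (Peggy -> Dave, 1): Peggy: 2 -> 1, Dave: 5 -> 6. State: Dave=6, Peggy=1
Event 4 (Dave -4): Dave: 6 -> 2. State: Dave=2, Peggy=1
Event 5 (Peggy -> Dave, 1): Peggy: 1 -> 0, Dave: 2 -> 3. State: Dave=3, Peggy=0
Event 6 (Dave -> Peggy, 1): Dave: 3 -> 2, Peggy: 0 -> 1. State: Dave=2, Peggy=1

Peggy's final count: 1

Answer: 1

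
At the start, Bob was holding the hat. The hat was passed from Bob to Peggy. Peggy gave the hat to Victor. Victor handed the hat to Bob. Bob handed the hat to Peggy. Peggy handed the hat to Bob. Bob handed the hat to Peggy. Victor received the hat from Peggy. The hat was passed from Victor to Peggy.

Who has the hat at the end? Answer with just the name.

Answer: Peggy

Derivation:
Tracking the hat through each event:
Start: Bob has the hat.
After event 1: Peggy has the hat.
After event 2: Victor has the hat.
After event 3: Bob has the hat.
After event 4: Peggy has the hat.
After event 5: Bob has the hat.
After event 6: Peggy has the hat.
After event 7: Victor has the hat.
After event 8: Peggy has the hat.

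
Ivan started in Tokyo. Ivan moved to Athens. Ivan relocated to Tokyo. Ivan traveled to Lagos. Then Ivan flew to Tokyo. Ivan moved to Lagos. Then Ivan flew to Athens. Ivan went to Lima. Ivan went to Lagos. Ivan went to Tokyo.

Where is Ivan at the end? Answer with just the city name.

Answer: Tokyo

Derivation:
Tracking Ivan's location:
Start: Ivan is in Tokyo.
After move 1: Tokyo -> Athens. Ivan is in Athens.
After move 2: Athens -> Tokyo. Ivan is in Tokyo.
After move 3: Tokyo -> Lagos. Ivan is in Lagos.
After move 4: Lagos -> Tokyo. Ivan is in Tokyo.
After move 5: Tokyo -> Lagos. Ivan is in Lagos.
After move 6: Lagos -> Athens. Ivan is in Athens.
After move 7: Athens -> Lima. Ivan is in Lima.
After move 8: Lima -> Lagos. Ivan is in Lagos.
After move 9: Lagos -> Tokyo. Ivan is in Tokyo.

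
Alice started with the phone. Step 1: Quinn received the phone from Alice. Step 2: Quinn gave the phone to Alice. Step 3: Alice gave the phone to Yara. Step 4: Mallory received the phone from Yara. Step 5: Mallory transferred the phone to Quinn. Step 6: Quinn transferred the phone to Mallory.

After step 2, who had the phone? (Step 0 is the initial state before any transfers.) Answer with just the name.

Tracking the phone holder through step 2:
After step 0 (start): Alice
After step 1: Quinn
After step 2: Alice

At step 2, the holder is Alice.

Answer: Alice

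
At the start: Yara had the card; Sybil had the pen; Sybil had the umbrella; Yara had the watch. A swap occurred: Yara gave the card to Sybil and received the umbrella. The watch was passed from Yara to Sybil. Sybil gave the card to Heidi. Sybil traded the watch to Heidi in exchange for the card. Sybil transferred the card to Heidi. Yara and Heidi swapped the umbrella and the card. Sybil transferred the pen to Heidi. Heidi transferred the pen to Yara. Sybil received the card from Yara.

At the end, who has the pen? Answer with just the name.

Tracking all object holders:
Start: card:Yara, pen:Sybil, umbrella:Sybil, watch:Yara
Event 1 (swap card<->umbrella: now card:Sybil, umbrella:Yara). State: card:Sybil, pen:Sybil, umbrella:Yara, watch:Yara
Event 2 (give watch: Yara -> Sybil). State: card:Sybil, pen:Sybil, umbrella:Yara, watch:Sybil
Event 3 (give card: Sybil -> Heidi). State: card:Heidi, pen:Sybil, umbrella:Yara, watch:Sybil
Event 4 (swap watch<->card: now watch:Heidi, card:Sybil). State: card:Sybil, pen:Sybil, umbrella:Yara, watch:Heidi
Event 5 (give card: Sybil -> Heidi). State: card:Heidi, pen:Sybil, umbrella:Yara, watch:Heidi
Event 6 (swap umbrella<->card: now umbrella:Heidi, card:Yara). State: card:Yara, pen:Sybil, umbrella:Heidi, watch:Heidi
Event 7 (give pen: Sybil -> Heidi). State: card:Yara, pen:Heidi, umbrella:Heidi, watch:Heidi
Event 8 (give pen: Heidi -> Yara). State: card:Yara, pen:Yara, umbrella:Heidi, watch:Heidi
Event 9 (give card: Yara -> Sybil). State: card:Sybil, pen:Yara, umbrella:Heidi, watch:Heidi

Final state: card:Sybil, pen:Yara, umbrella:Heidi, watch:Heidi
The pen is held by Yara.

Answer: Yara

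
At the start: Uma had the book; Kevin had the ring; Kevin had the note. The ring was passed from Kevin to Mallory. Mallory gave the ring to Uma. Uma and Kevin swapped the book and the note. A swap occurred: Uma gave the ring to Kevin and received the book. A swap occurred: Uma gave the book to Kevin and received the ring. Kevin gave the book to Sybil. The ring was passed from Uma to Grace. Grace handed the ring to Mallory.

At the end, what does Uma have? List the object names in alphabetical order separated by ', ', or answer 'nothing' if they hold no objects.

Answer: note

Derivation:
Tracking all object holders:
Start: book:Uma, ring:Kevin, note:Kevin
Event 1 (give ring: Kevin -> Mallory). State: book:Uma, ring:Mallory, note:Kevin
Event 2 (give ring: Mallory -> Uma). State: book:Uma, ring:Uma, note:Kevin
Event 3 (swap book<->note: now book:Kevin, note:Uma). State: book:Kevin, ring:Uma, note:Uma
Event 4 (swap ring<->book: now ring:Kevin, book:Uma). State: book:Uma, ring:Kevin, note:Uma
Event 5 (swap book<->ring: now book:Kevin, ring:Uma). State: book:Kevin, ring:Uma, note:Uma
Event 6 (give book: Kevin -> Sybil). State: book:Sybil, ring:Uma, note:Uma
Event 7 (give ring: Uma -> Grace). State: book:Sybil, ring:Grace, note:Uma
Event 8 (give ring: Grace -> Mallory). State: book:Sybil, ring:Mallory, note:Uma

Final state: book:Sybil, ring:Mallory, note:Uma
Uma holds: note.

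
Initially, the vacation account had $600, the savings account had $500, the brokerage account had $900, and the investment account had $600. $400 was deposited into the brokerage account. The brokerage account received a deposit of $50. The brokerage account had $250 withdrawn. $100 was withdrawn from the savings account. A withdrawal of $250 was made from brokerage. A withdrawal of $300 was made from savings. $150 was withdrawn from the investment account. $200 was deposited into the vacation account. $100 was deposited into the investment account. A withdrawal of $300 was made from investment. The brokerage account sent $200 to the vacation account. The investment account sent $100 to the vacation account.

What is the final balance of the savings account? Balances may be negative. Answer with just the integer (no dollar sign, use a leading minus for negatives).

Answer: 100

Derivation:
Tracking account balances step by step:
Start: vacation=600, savings=500, brokerage=900, investment=600
Event 1 (deposit 400 to brokerage): brokerage: 900 + 400 = 1300. Balances: vacation=600, savings=500, brokerage=1300, investment=600
Event 2 (deposit 50 to brokerage): brokerage: 1300 + 50 = 1350. Balances: vacation=600, savings=500, brokerage=1350, investment=600
Event 3 (withdraw 250 from brokerage): brokerage: 1350 - 250 = 1100. Balances: vacation=600, savings=500, brokerage=1100, investment=600
Event 4 (withdraw 100 from savings): savings: 500 - 100 = 400. Balances: vacation=600, savings=400, brokerage=1100, investment=600
Event 5 (withdraw 250 from brokerage): brokerage: 1100 - 250 = 850. Balances: vacation=600, savings=400, brokerage=850, investment=600
Event 6 (withdraw 300 from savings): savings: 400 - 300 = 100. Balances: vacation=600, savings=100, brokerage=850, investment=600
Event 7 (withdraw 150 from investment): investment: 600 - 150 = 450. Balances: vacation=600, savings=100, brokerage=850, investment=450
Event 8 (deposit 200 to vacation): vacation: 600 + 200 = 800. Balances: vacation=800, savings=100, brokerage=850, investment=450
Event 9 (deposit 100 to investment): investment: 450 + 100 = 550. Balances: vacation=800, savings=100, brokerage=850, investment=550
Event 10 (withdraw 300 from investment): investment: 550 - 300 = 250. Balances: vacation=800, savings=100, brokerage=850, investment=250
Event 11 (transfer 200 brokerage -> vacation): brokerage: 850 - 200 = 650, vacation: 800 + 200 = 1000. Balances: vacation=1000, savings=100, brokerage=650, investment=250
Event 12 (transfer 100 investment -> vacation): investment: 250 - 100 = 150, vacation: 1000 + 100 = 1100. Balances: vacation=1100, savings=100, brokerage=650, investment=150

Final balance of savings: 100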